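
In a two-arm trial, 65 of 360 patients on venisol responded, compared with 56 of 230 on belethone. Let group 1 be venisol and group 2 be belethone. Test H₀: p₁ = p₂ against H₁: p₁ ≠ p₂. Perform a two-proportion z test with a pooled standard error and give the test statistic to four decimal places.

p̂₁ = 65/360 ≈ 0.1805556, p̂₂ = 56/230 ≈ 0.2434783.
Pooled p̂ = (65+56)/(360+230) = 121/590 = 0.2050847.
SE = √(0.163025 × 0.0071256) = 0.0340830.
z = (0.1805556 − 0.2434783)/0.0340830 = -0.0629227/0.0340830 = -1.8462.
Two-sided p-value ≈ 2·Φ(−1.846) = 0.0649.

z = -1.8462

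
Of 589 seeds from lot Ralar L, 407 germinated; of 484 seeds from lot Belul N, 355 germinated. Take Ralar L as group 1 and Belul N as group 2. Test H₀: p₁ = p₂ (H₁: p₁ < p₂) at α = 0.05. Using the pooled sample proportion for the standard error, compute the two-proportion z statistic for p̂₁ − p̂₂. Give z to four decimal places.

p̂₁ = 407/589 ≈ 0.691002, p̂₂ = 355/484 ≈ 0.733471.
Pooled p̂ = (407+355)/(589+484) = 762/1073 = 0.710158.
SE = √(0.205833 × 0.00376391) = 0.027834.
z = (0.691002 − 0.733471)/0.027834 = -0.042469/0.027834 = -1.5258.
p-value = P(Z < -1.526) ≈ 0.0635. With α = 0.05, fail to reject H₀.

z = -1.5258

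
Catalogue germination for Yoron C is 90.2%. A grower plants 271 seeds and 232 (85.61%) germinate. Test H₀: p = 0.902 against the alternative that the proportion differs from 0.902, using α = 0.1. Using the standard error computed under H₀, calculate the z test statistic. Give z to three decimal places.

z = -2.542

p̂ = 232/271 ≈ 0.85609.
SE = √(p₀(1−p₀)/n) = √(0.088396/271) = 0.01806.
z = (0.85609 − 0.902)/0.01806 = -0.04591/0.01806 = -2.542.
p-value = 2·P(Z > 2.542) ≈ 0.0110. With α = 0.1, reject H₀.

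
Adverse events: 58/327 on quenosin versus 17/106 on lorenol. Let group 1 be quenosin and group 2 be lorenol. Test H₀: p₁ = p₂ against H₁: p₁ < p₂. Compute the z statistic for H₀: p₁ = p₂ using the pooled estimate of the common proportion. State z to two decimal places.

z = 0.40

p̂₁ = 58/327 = 0.1774, p̂₂ = 17/106 = 0.1604.
Pooled p̂ = (58+17)/(327+106) = 75/433 = 0.1732.
SE = √(p̂(1−p̂)(1/n₁+1/n₂)) = √(0.1732·0.8268·0.0124921) = √(0.00178897) = 0.0423.
z = (0.1774 − 0.1604)/0.0423 = 0.0170/0.0423 = 0.40.
p-value = P(Z < 0.402) ≈ 0.6561.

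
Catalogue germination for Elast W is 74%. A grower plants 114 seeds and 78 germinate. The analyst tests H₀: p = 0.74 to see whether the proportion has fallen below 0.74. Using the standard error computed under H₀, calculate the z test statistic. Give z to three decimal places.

z = -1.358

p̂ = 78/114 ≈ 0.68421.
Under H₀, SE = √(0.74·0.26/114) = √(0.00168772) = 0.04108.
z = (0.68421 − 0.74)/0.04108 = -0.05579/0.04108 = -1.358.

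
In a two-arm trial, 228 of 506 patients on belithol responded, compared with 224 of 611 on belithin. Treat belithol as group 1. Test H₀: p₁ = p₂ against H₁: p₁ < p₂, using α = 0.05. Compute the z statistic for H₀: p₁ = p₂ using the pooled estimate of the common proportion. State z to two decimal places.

z = 2.85

p̂₁ = 228/506 = 0.4506, p̂₂ = 224/611 = 0.3666.
Pooled p̂ = (228+224)/(506+611) = 452/1117 = 0.4047.
SE = √(p̂(1−p̂)(1/n₁+1/n₂)) = √(0.4047·0.5953·0.00361295) = √(0.000870393) = 0.0295.
z = (0.4506 − 0.3666)/0.0295 = 0.0840/0.0295 = 2.85.
p-value = P(Z < 2.847) ≈ 0.9978; since p > α = 0.05, fail to reject H₀.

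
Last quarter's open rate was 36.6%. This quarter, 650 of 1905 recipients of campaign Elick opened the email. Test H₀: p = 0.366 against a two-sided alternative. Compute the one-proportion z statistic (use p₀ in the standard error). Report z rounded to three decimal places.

z = -2.246

p̂ = 650/1905 ≈ 0.341207.
Standard error under H₀: √(0.366×0.634/1905) = 0.011037.
z = (0.341207 − 0.366)/0.011037 = -0.024793/0.011037 = -2.246.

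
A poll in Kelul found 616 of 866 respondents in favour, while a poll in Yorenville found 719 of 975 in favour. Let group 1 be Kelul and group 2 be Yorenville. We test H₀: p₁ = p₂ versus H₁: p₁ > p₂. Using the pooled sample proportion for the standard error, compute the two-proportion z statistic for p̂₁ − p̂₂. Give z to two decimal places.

p̂₁ = 616/866 ≈ 0.7113, p̂₂ = 719/975 ≈ 0.7374.
Pooled p̂ = (616+719)/(866+975) = 1335/1841 = 0.7251.
SE = √(p̂(1−p̂)(1/n₁+1/n₂)) = √(0.7251·0.2749·0.00218038) = √(0.000434566) = 0.0208.
z = (0.7113 − 0.7374)/0.0208 = -0.0261/0.0208 = -1.25.

z = -1.25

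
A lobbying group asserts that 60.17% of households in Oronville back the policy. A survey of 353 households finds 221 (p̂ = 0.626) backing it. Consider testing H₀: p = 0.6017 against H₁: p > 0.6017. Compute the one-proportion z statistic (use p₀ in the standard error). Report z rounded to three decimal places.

p̂ = 221/353 ≈ 0.62606.
Under H₀, SE = √(0.6017·0.3983/353) = √(0.000678915) = 0.02606.
z = (0.62606 − 0.6017)/0.02606 = 0.02436/0.02606 = 0.935.
p-value = P(Z > 0.935) ≈ 0.1749.

z = 0.935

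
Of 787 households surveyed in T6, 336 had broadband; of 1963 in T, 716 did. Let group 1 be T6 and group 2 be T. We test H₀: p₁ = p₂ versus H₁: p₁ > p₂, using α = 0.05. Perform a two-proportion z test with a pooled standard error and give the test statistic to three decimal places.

p̂₁ = 336/787 = 0.426938, p̂₂ = 716/1963 = 0.364748.
Pooled p̂ = (336+716)/(787+1963) = 1052/2750 = 0.382545.
SE = √(0.236204 × 0.00178007) = 0.020505.
z = (0.426938 − 0.364748)/0.020505 = 0.062190/0.020505 = 3.033.
p-value = P(Z > 3.033) ≈ 0.0012; since p < α = 0.05, reject H₀.

z = 3.033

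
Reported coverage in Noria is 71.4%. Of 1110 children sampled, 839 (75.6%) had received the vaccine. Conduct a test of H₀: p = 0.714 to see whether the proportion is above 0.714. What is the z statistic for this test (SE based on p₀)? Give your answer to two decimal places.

p̂ = 839/1110 = 0.75586.
SE = √(p₀(1−p₀)/n) = √(0.2042/1110) = 0.01356.
z = (0.75586 − 0.714)/0.01356 = 0.04186/0.01356 = 3.09.
p-value = P(Z > 3.086) ≈ 0.0010.

z = 3.09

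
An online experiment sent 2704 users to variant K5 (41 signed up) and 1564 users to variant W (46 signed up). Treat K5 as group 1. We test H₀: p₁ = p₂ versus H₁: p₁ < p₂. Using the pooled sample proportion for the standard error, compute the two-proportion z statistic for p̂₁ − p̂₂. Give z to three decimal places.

z = -3.174

p̂₁ = 41/2704 ≈ 0.01516, p̂₂ = 46/1564 ≈ 0.02941.
Pooled p̂ = (41+46)/(2704+1564) = 87/4268 = 0.02038.
SE = √(p̂(1−p̂)(1/n₁+1/n₂)) = √(0.02038·0.97962·0.00100921) = √(2.01526e-05) = 0.00449.
z = (0.01516 − 0.02941)/0.00449 = -0.01425/0.00449 = -3.174.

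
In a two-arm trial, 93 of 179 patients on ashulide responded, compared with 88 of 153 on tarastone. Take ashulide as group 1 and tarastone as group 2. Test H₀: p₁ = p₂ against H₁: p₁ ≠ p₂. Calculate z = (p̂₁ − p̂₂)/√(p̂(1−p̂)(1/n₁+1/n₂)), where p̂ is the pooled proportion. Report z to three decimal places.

z = -1.014

p̂₁ = 93/179 ≈ 0.51955, p̂₂ = 88/153 ≈ 0.57516.
Pooled p̂ = (93+88)/(179+153) = 181/332 = 0.54518.
SE = √(p̂(1−p̂)(1/n₁+1/n₂)) = √(0.54518·0.45482·0.0121225) = √(0.00300589) = 0.05483.
z = (0.51955 − 0.57516)/0.05483 = -0.05561/0.05483 = -1.014.
p-value = 2·P(Z > 1.014) ≈ 0.3104.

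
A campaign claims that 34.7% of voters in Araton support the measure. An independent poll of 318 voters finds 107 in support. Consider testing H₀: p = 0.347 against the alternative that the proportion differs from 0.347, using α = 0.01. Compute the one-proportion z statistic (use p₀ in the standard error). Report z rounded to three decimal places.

z = -0.394

p̂ = 107/318 = 0.33648.
Standard error under H₀: √(0.347×0.653/318) = 0.02669.
z = (0.33648 − 0.347)/0.02669 = -0.01052/0.02669 = -0.394.
Two-sided p-value ≈ 2·Φ(−0.394) = 0.6935; since p > α = 0.01, fail to reject H₀.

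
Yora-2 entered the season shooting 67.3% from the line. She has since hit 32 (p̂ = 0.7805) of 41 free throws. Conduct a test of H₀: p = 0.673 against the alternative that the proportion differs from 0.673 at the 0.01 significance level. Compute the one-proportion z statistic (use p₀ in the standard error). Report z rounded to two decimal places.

p̂ = 32/41 ≈ 0.7805.
SE = √(p₀(1−p₀)/n) = √(0.22007/41) = 0.0733.
z = (0.7805 − 0.673)/0.0733 = 0.1075/0.0733 = 1.47.
p-value = 2·P(Z > 1.467) ≈ 0.1423; since p > α = 0.01, fail to reject H₀.

z = 1.47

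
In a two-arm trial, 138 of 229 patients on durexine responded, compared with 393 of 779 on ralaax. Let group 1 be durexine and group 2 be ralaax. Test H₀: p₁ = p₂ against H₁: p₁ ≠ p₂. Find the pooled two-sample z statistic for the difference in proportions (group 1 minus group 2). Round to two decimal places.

p̂₁ = 138/229 = 0.60262, p̂₂ = 393/779 = 0.50449.
Pooled p̂ = (138+393)/(229+779) = 531/1008 = 0.52679.
SE = √(0.249283 × 0.00565051) = 0.03753.
z = (0.60262 − 0.50449)/0.03753 = 0.09813/0.03753 = 2.61.

z = 2.61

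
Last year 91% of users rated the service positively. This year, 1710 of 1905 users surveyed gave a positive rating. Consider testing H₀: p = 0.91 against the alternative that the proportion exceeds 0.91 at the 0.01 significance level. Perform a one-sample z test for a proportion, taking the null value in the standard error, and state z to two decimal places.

z = -1.89

p̂ = 1710/1905 = 0.897638.
Standard error under H₀: √(0.91×0.09/1905) = 0.006557.
z = (0.897638 − 0.91)/0.006557 = -0.012362/0.006557 = -1.89.
p-value = P(Z > -1.885) ≈ 0.9703, so at α = 0.01 we fail to reject H₀.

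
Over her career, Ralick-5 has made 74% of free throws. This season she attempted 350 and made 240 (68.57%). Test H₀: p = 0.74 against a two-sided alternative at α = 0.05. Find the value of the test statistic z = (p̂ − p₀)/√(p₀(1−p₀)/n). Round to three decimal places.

z = -2.315

p̂ = 240/350 ≈ 0.68571.
Standard error under H₀: √(0.74×0.26/350) = 0.02345.
z = (0.68571 − 0.74)/0.02345 = -0.05429/0.02345 = -2.315.
p-value = 2·P(Z > 2.315) ≈ 0.0206. With α = 0.05, reject H₀.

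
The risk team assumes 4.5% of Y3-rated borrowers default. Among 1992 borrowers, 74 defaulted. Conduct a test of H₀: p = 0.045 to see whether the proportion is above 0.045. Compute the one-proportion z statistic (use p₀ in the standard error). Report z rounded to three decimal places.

z = -1.690

p̂ = 74/1992 ≈ 0.037149.
Under H₀, SE = √(0.045·0.955/1992) = √(2.15738e-05) = 0.004645.
z = (0.037149 − 0.045)/0.004645 = -0.007851/0.004645 = -1.690.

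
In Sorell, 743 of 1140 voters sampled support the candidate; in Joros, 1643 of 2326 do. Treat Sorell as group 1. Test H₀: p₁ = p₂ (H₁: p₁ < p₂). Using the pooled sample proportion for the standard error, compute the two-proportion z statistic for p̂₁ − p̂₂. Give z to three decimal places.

p̂₁ = 743/1140 = 0.651754, p̂₂ = 1643/2326 = 0.706363.
Pooled p̂ = (743+1643)/(1140+2326) = 2386/3466 = 0.688402.
SE = √(p̂(1−p̂)(1/n₁+1/n₂)) = √(0.688402·0.311598·0.00130712) = √(0.000280383) = 0.016745.
z = (0.651754 − 0.706363)/0.016745 = -0.054609/0.016745 = -3.261.
p-value = P(Z < -3.261) ≈ 0.0006.

z = -3.261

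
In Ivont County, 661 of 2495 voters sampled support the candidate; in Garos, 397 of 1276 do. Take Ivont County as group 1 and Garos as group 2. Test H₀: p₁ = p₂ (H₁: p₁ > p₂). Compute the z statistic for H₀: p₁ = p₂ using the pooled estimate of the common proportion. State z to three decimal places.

p̂₁ = 661/2495 ≈ 0.26493, p̂₂ = 397/1276 ≈ 0.31113.
Pooled p̂ = (661+397)/(2495+1276) = 1058/3771 = 0.28056.
SE = √(p̂(1−p̂)(1/n₁+1/n₂)) = √(0.28056·0.71944·0.0011845) = √(0.000239088) = 0.01546.
z = (0.26493 − 0.31113)/0.01546 = -0.04620/0.01546 = -2.988.
p-value = P(Z > -2.988) ≈ 0.9986.

z = -2.988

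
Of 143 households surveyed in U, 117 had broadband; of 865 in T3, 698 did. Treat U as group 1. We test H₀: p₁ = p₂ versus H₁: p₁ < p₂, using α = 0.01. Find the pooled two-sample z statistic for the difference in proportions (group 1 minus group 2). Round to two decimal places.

z = 0.32

p̂₁ = 117/143 = 0.8182, p̂₂ = 698/865 = 0.8069.
Pooled p̂ = (117+698)/(143+865) = 815/1008 = 0.8085.
SE = √(0.154808 × 0.00814908) = 0.0355.
z = (0.8182 − 0.8069)/0.0355 = 0.0113/0.0355 = 0.32.
p-value = P(Z < 0.317) ≈ 0.6242; since p > α = 0.01, fail to reject H₀.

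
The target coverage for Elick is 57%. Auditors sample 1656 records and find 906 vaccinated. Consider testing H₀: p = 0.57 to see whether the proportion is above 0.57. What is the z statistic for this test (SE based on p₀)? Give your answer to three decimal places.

p̂ = 906/1656 ≈ 0.54710.
Under H₀, SE = √(0.57·0.43/1656) = √(0.000148007) = 0.01217.
z = (0.54710 − 0.57)/0.01217 = -0.02290/0.01217 = -1.882.

z = -1.882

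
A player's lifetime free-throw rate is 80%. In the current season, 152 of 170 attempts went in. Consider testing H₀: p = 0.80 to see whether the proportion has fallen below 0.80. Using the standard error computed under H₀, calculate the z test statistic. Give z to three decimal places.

p̂ = 152/170 ≈ 0.89412.
Under H₀, SE = √(0.8·0.2/170) = √(0.000941176) = 0.03068.
z = (0.89412 − 0.8)/0.03068 = 0.09412/0.03068 = 3.068.

z = 3.068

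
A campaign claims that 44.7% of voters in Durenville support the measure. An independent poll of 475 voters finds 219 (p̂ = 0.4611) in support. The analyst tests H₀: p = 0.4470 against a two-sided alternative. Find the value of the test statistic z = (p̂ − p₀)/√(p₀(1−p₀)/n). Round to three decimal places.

z = 0.616

p̂ = 219/475 ≈ 0.46105.
Standard error under H₀: √(0.447×0.553/475) = 0.02281.
z = (0.46105 − 0.447)/0.02281 = 0.01405/0.02281 = 0.616.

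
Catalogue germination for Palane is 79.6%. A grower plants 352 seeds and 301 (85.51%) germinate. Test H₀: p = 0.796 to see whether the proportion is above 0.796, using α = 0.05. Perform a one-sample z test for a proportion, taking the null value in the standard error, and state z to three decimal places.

p̂ = 301/352 ≈ 0.85511.
Under H₀, SE = √(0.796·0.204/352) = √(0.000461318) = 0.02148.
z = (0.85511 − 0.796)/0.02148 = 0.05911/0.02148 = 2.752.
p-value = P(Z > 2.752) ≈ 0.0030; since p < α = 0.05, reject H₀.

z = 2.752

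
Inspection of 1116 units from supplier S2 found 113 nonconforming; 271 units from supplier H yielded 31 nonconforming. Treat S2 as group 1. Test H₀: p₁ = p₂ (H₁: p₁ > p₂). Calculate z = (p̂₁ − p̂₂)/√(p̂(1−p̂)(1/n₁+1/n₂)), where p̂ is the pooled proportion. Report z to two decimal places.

z = -0.64

p̂₁ = 113/1116 ≈ 0.10125, p̂₂ = 31/271 ≈ 0.11439.
Pooled p̂ = (113+31)/(1116+271) = 144/1387 = 0.10382.
SE = √(p̂(1−p̂)(1/n₁+1/n₂)) = √(0.10382·0.89618·0.00458609) = √(0.000426701) = 0.02066.
z = (0.10125 − 0.11439)/0.02066 = -0.01314/0.02066 = -0.64.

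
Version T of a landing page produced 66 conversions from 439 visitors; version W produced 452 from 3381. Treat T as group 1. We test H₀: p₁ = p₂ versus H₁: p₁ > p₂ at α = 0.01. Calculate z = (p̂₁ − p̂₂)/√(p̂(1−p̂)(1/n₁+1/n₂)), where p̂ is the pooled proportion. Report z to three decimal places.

z = 0.959

p̂₁ = 66/439 = 0.15034, p̂₂ = 452/3381 = 0.13369.
Pooled p̂ = (66+452)/(439+3381) = 518/3820 = 0.13560.
SE = √(0.117214 × 0.00257367) = 0.01737.
z = (0.15034 − 0.13369)/0.01737 = 0.01665/0.01737 = 0.959.
p-value = P(Z > 0.959) ≈ 0.1688, so at α = 0.01 we fail to reject H₀.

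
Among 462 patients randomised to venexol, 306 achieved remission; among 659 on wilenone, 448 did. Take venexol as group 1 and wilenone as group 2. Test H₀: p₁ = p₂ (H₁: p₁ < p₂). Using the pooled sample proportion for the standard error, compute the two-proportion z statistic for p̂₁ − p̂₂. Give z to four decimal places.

p̂₁ = 306/462 ≈ 0.662338, p̂₂ = 448/659 ≈ 0.679818.
Pooled p̂ = (306+448)/(462+659) = 754/1121 = 0.672614.
SE = √(0.220204 × 0.00368195) = 0.028474.
z = (0.662338 − 0.679818)/0.028474 = -0.017480/0.028474 = -0.6139.
p-value = P(Z < -0.614) ≈ 0.2696.

z = -0.6139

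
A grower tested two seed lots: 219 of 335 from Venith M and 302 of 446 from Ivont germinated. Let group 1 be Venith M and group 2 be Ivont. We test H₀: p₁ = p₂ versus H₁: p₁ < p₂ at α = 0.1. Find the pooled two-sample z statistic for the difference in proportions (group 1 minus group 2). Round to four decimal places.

z = -0.6868

p̂₁ = 219/335 ≈ 0.653731, p̂₂ = 302/446 ≈ 0.677130.
Pooled p̂ = (219+302)/(335+446) = 521/781 = 0.667093.
SE = √(p̂(1−p̂)(1/n₁+1/n₂)) = √(0.667093·0.332907·0.00522723) = √(0.00116086) = 0.034071.
z = (0.653731 − 0.677130)/0.034071 = -0.023399/0.034071 = -0.6868.
p-value = P(Z < -0.687) ≈ 0.2461; since p > α = 0.1, fail to reject H₀.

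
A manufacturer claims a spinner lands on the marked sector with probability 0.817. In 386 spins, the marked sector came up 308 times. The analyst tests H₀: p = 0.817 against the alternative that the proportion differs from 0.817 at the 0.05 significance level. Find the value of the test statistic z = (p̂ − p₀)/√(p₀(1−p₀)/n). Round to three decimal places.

p̂ = 308/386 ≈ 0.79793.
Standard error under H₀: √(0.817×0.183/386) = 0.01968.
z = (0.79793 − 0.817)/0.01968 = -0.01907/0.01968 = -0.969.
p-value = 2·P(Z > 0.969) ≈ 0.3325; since p > α = 0.05, fail to reject H₀.

z = -0.969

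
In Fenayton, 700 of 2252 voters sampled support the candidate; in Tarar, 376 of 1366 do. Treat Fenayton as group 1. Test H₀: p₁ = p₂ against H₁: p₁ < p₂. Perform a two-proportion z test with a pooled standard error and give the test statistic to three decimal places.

z = 2.270

p̂₁ = 700/2252 = 0.310835, p̂₂ = 376/1366 = 0.275256.
Pooled p̂ = (700+376)/(2252+1366) = 1076/3618 = 0.297402.
SE = √(0.208954 × 0.00117611) = 0.015677.
z = (0.310835 − 0.275256)/0.015677 = 0.035579/0.015677 = 2.270.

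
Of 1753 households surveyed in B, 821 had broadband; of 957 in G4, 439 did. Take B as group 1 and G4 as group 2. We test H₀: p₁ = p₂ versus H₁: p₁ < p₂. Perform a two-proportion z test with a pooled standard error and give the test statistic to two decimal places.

z = 0.48

p̂₁ = 821/1753 ≈ 0.4683, p̂₂ = 439/957 ≈ 0.4587.
Pooled p̂ = (821+439)/(1753+957) = 1260/2710 = 0.4649.
SE = √(p̂(1−p̂)(1/n₁+1/n₂)) = √(0.4649·0.5351·0.00161538) = √(0.000401861) = 0.0200.
z = (0.4683 − 0.4587)/0.0200 = 0.0096/0.0200 = 0.48.
p-value = P(Z < 0.480) ≈ 0.6843.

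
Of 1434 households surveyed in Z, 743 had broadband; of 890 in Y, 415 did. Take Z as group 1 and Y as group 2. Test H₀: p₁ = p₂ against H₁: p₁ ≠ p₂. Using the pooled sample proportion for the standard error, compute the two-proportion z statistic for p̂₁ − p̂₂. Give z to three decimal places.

z = 2.430

p̂₁ = 743/1434 ≈ 0.518131, p̂₂ = 415/890 ≈ 0.466292.
Pooled p̂ = (743+415)/(1434+890) = 1158/2324 = 0.498279.
SE = √(p̂(1−p̂)(1/n₁+1/n₂)) = √(0.498279·0.501721·0.00182095) = √(0.000455231) = 0.021336.
z = (0.518131 − 0.466292)/0.021336 = 0.051839/0.021336 = 2.430.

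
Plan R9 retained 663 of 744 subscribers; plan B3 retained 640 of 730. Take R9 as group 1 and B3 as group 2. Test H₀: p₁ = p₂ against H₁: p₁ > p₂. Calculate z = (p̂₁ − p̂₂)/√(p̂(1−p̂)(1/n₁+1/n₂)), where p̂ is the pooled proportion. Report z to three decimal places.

p̂₁ = 663/744 = 0.891129, p̂₂ = 640/730 = 0.876712.
Pooled p̂ = (663+640)/(744+730) = 1303/1474 = 0.883989.
SE = √(0.102552 × 0.00271395) = 0.016683.
z = (0.891129 − 0.876712)/0.016683 = 0.014417/0.016683 = 0.864.

z = 0.864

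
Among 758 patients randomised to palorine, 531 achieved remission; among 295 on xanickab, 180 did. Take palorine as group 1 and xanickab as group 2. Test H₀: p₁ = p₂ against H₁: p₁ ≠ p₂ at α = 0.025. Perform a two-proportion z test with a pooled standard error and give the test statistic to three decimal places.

z = 2.812

p̂₁ = 531/758 ≈ 0.700528, p̂₂ = 180/295 ≈ 0.610169.
Pooled p̂ = (531+180)/(758+295) = 711/1053 = 0.675214.
SE = √(0.2193 × 0.00470909) = 0.032136.
z = (0.700528 − 0.610169)/0.032136 = 0.090359/0.032136 = 2.812.
p-value = 2·P(Z > 2.812) ≈ 0.0049; since p < α = 0.025, reject H₀.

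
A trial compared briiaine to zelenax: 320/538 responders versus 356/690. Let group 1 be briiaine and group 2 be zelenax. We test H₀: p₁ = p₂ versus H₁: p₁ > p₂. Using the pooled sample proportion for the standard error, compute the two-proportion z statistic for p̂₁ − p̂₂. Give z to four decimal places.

z = 2.7561

p̂₁ = 320/538 ≈ 0.594796, p̂₂ = 356/690 ≈ 0.515942.
Pooled p̂ = (320+356)/(538+690) = 676/1228 = 0.550489.
SE = √(0.247451 × 0.00330801) = 0.028611.
z = (0.594796 − 0.515942)/0.028611 = 0.078854/0.028611 = 2.7561.
p-value = P(Z > 2.756) ≈ 0.0029.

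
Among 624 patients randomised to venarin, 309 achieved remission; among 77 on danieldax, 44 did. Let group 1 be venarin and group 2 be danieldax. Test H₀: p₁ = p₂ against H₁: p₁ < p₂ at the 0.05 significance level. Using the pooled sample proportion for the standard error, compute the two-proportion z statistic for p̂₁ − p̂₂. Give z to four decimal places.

z = -1.2624

p̂₁ = 309/624 = 0.495192, p̂₂ = 44/77 = 0.571429.
Pooled p̂ = (309+44)/(624+77) = 353/701 = 0.503566.
SE = √(p̂(1−p̂)(1/n₁+1/n₂)) = √(0.503566·0.496434·0.0145896) = √(0.00364721) = 0.060392.
z = (0.495192 − 0.571429)/0.060392 = -0.076237/0.060392 = -1.2624.
p-value = P(Z < -1.262) ≈ 0.1034. With α = 0.05, fail to reject H₀.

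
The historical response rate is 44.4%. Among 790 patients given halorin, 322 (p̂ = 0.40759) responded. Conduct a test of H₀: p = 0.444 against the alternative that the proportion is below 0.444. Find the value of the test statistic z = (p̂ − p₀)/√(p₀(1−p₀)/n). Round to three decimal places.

p̂ = 322/790 ≈ 0.40759.
SE = √(p₀(1−p₀)/n) = √(0.24686/790) = 0.01768.
z = (0.40759 − 0.444)/0.01768 = -0.03641/0.01768 = -2.059.

z = -2.059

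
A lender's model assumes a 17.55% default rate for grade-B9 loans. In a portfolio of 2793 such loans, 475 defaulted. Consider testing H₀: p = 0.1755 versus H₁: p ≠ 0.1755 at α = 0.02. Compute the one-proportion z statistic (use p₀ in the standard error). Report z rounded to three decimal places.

p̂ = 475/2793 ≈ 0.170068.
Under H₀, SE = √(0.1755·0.8245/2793) = √(5.1808e-05) = 0.007198.
z = (0.170068 − 0.1755)/0.007198 = -0.005432/0.007198 = -0.755.
p-value = 2·P(Z > 0.755) ≈ 0.4504. With α = 0.02, fail to reject H₀.

z = -0.755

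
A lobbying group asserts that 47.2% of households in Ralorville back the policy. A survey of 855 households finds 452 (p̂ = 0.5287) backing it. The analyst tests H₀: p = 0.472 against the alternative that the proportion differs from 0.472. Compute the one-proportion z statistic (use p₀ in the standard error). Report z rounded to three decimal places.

z = 3.318

p̂ = 452/855 ≈ 0.528655.
Under H₀, SE = √(0.472·0.528/855) = √(0.000291481) = 0.017073.
z = (0.528655 − 0.472)/0.017073 = 0.056655/0.017073 = 3.318.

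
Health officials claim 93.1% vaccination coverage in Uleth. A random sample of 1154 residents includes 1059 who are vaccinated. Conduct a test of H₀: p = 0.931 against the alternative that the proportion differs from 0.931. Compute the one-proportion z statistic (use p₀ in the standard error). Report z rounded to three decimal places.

z = -1.786

p̂ = 1059/1154 = 0.91768.
Under H₀, SE = √(0.931·0.069/1154) = √(5.56664e-05) = 0.00746.
z = (0.91768 − 0.931)/0.00746 = -0.01332/0.00746 = -1.786.
Two-sided p-value ≈ 2·Φ(−1.786) = 0.0742.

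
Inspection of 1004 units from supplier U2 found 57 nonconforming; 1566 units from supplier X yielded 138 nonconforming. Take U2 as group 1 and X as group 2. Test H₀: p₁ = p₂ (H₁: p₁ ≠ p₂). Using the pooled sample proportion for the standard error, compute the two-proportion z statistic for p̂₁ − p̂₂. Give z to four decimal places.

z = -2.9283

p̂₁ = 57/1004 = 0.056773, p̂₂ = 138/1566 = 0.088123.
Pooled p̂ = (57+138)/(1004+1566) = 195/2570 = 0.075875.
SE = √(0.0701184 × 0.00163459) = 0.010706.
z = (0.056773 − 0.088123)/0.010706 = -0.031350/0.010706 = -2.9283.
Two-sided p-value ≈ 2·Φ(−2.928) = 0.0034.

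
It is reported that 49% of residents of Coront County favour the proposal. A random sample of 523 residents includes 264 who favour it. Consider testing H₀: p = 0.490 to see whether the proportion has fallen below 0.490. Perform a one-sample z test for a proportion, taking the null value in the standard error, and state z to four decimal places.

p̂ = 264/523 = 0.504780.
SE = √(p₀(1−p₀)/n) = √(0.2499/523) = 0.021859.
z = (0.504780 − 0.49)/0.021859 = 0.014780/0.021859 = 0.6762.

z = 0.6762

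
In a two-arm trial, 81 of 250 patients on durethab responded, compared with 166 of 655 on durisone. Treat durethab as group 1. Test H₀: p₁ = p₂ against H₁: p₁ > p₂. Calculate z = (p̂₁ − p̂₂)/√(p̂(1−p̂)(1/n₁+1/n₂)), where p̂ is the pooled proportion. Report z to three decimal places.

z = 2.131

p̂₁ = 81/250 = 0.324000, p̂₂ = 166/655 = 0.253435.
Pooled p̂ = (81+166)/(250+655) = 247/905 = 0.272928.
SE = √(p̂(1−p̂)(1/n₁+1/n₂)) = √(0.272928·0.727072·0.00552672) = √(0.00109671) = 0.033117.
z = (0.324000 − 0.253435)/0.033117 = 0.070565/0.033117 = 2.131.
p-value = P(Z > 2.131) ≈ 0.0166.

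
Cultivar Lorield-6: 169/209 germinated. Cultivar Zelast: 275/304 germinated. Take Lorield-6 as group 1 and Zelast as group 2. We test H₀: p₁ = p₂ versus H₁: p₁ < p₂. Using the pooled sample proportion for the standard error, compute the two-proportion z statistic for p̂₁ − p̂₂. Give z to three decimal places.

p̂₁ = 169/209 = 0.80861, p̂₂ = 275/304 = 0.90461.
Pooled p̂ = (169+275)/(209+304) = 444/513 = 0.86550.
SE = √(0.116412 × 0.00807416) = 0.03066.
z = (0.80861 − 0.90461)/0.03066 = -0.09600/0.03066 = -3.131.
p-value = P(Z < -3.131) ≈ 0.0009.

z = -3.131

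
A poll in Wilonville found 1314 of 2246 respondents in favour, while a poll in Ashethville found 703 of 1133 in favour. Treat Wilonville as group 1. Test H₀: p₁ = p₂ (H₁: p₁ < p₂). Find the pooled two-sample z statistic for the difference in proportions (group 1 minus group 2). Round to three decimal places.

p̂₁ = 1314/2246 = 0.58504, p̂₂ = 703/1133 = 0.62048.
Pooled p̂ = (1314+703)/(2246+1133) = 2017/3379 = 0.59692.
SE = √(p̂(1−p̂)(1/n₁+1/n₂)) = √(0.59692·0.40308·0.00132785) = √(0.000319488) = 0.01787.
z = (0.58504 − 0.62048)/0.01787 = -0.03544/0.01787 = -1.983.
p-value = P(Z < -1.983) ≈ 0.0237.

z = -1.983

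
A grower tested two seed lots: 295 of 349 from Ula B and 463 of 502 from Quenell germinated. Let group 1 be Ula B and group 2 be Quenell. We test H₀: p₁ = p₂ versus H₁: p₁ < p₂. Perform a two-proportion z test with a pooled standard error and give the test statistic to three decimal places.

p̂₁ = 295/349 ≈ 0.845272, p̂₂ = 463/502 ≈ 0.922311.
Pooled p̂ = (295+463)/(349+502) = 758/851 = 0.890717.
SE = √(p̂(1−p̂)(1/n₁+1/n₂)) = √(0.890717·0.109283·0.00485736) = √(0.000472817) = 0.021744.
z = (0.845272 − 0.922311)/0.021744 = -0.077039/0.021744 = -3.543.

z = -3.543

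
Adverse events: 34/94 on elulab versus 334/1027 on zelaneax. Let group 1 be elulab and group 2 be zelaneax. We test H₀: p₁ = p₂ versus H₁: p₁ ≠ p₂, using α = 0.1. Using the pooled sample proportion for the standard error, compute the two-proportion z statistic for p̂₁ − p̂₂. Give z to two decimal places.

p̂₁ = 34/94 ≈ 0.3617, p̂₂ = 334/1027 ≈ 0.3252.
Pooled p̂ = (34+334)/(94+1027) = 368/1121 = 0.3283.
SE = √(p̂(1−p̂)(1/n₁+1/n₂)) = √(0.3283·0.6717·0.011612) = √(0.00256058) = 0.0506.
z = (0.3617 − 0.3252)/0.0506 = 0.0365/0.0506 = 0.72.
Two-sided p-value ≈ 2·Φ(−0.721) = 0.4709. With α = 0.1, fail to reject H₀.

z = 0.72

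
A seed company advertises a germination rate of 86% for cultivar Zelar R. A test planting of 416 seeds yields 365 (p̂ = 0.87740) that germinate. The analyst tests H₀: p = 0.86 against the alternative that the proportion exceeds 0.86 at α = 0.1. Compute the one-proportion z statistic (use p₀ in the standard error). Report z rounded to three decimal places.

p̂ = 365/416 ≈ 0.87740.
Standard error under H₀: √(0.86×0.14/416) = 0.01701.
z = (0.87740 − 0.86)/0.01701 = 0.01740/0.01701 = 1.023.
p-value = P(Z > 1.023) ≈ 0.1532. With α = 0.1, fail to reject H₀.

z = 1.023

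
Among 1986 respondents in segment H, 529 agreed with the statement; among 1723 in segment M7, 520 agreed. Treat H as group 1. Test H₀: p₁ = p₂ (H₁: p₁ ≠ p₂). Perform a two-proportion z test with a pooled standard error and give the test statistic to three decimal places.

z = -2.390

p̂₁ = 529/1986 = 0.26636, p̂₂ = 520/1723 = 0.30180.
Pooled p̂ = (529+520)/(1986+1723) = 1049/3709 = 0.28283.
SE = √(0.202835 × 0.00108391) = 0.01483.
z = (0.26636 − 0.30180)/0.01483 = -0.03544/0.01483 = -2.390.
p-value = 2·P(Z > 2.390) ≈ 0.0169.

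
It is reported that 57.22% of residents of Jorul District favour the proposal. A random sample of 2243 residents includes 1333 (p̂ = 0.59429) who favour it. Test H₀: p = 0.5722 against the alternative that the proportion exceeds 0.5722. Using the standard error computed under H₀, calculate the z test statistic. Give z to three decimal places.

p̂ = 1333/2243 ≈ 0.594293.
SE = √(p₀(1−p₀)/n) = √(0.24479/2243) = 0.010447.
z = (0.594293 − 0.5722)/0.010447 = 0.022093/0.010447 = 2.115.
p-value = P(Z > 2.115) ≈ 0.0172.

z = 2.115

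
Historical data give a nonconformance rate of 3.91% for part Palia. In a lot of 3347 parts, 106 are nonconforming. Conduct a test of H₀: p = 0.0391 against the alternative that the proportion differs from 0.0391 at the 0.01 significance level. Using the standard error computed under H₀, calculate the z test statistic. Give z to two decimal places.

z = -2.22

p̂ = 106/3347 = 0.03167.
SE = √(p₀(1−p₀)/n) = √(0.037571/3347) = 0.00335.
z = (0.03167 − 0.0391)/0.00335 = -0.00743/0.00335 = -2.22.
Two-sided p-value ≈ 2·Φ(−2.218) = 0.0266. With α = 0.01, fail to reject H₀.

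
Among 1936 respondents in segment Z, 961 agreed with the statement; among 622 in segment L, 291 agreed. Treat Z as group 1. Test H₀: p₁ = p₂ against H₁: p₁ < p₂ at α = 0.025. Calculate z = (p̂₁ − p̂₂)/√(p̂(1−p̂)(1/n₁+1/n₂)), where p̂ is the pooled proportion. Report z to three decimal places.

p̂₁ = 961/1936 ≈ 0.496384, p̂₂ = 291/622 ≈ 0.467846.
Pooled p̂ = (961+291)/(1936+622) = 1252/2558 = 0.489445.
SE = √(p̂(1−p̂)(1/n₁+1/n₂)) = √(0.489445·0.510555·0.00212425) = √(0.000530825) = 0.023040.
z = (0.496384 − 0.467846)/0.023040 = 0.028538/0.023040 = 1.239.
p-value = P(Z < 1.239) ≈ 0.8923, so at α = 0.025 we fail to reject H₀.

z = 1.239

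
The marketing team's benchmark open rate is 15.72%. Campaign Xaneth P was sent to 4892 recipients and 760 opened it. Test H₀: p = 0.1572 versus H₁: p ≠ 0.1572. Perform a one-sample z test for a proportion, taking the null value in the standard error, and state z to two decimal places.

z = -0.35

p̂ = 760/4892 = 0.1554.
Under H₀, SE = √(0.1572·0.8428/4892) = √(2.70826e-05) = 0.0052.
z = (0.1554 − 0.1572)/0.0052 = -0.0018/0.0052 = -0.35.
Two-sided p-value ≈ 2·Φ(−0.354) = 0.7230.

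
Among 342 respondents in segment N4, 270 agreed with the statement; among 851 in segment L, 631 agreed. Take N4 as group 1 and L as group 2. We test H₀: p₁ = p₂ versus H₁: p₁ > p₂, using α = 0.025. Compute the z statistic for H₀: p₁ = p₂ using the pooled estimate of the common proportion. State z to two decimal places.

p̂₁ = 270/342 = 0.78947, p̂₂ = 631/851 = 0.74148.
Pooled p̂ = (270+631)/(342+851) = 901/1193 = 0.75524.
SE = √(p̂(1−p̂)(1/n₁+1/n₂)) = √(0.75524·0.24476·0.00409906) = √(0.000757725) = 0.02753.
z = (0.78947 − 0.74148)/0.02753 = 0.04799/0.02753 = 1.74.
p-value = P(Z > 1.744) ≈ 0.0406; since p > α = 0.025, fail to reject H₀.

z = 1.74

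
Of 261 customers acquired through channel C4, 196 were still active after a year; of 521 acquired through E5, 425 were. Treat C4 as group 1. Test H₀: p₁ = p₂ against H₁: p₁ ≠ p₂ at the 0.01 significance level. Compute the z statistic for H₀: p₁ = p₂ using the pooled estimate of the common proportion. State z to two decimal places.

z = -2.11

p̂₁ = 196/261 = 0.7510, p̂₂ = 425/521 = 0.8157.
Pooled p̂ = (196+425)/(261+521) = 621/782 = 0.7941.
SE = √(0.163495 × 0.0057508) = 0.0307.
z = (0.7510 − 0.8157)/0.0307 = -0.0647/0.0307 = -2.11.
p-value = 2·P(Z > 2.113) ≈ 0.0346; since p > α = 0.01, fail to reject H₀.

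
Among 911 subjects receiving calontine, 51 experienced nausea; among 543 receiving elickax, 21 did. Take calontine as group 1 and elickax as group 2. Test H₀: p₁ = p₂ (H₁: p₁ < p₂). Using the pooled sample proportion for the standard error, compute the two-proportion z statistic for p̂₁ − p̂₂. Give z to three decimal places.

z = 1.472

p̂₁ = 51/911 = 0.05598, p̂₂ = 21/543 = 0.03867.
Pooled p̂ = (51+21)/(911+543) = 72/1454 = 0.04952.
SE = √(p̂(1−p̂)(1/n₁+1/n₂)) = √(0.04952·0.95048·0.00293932) = √(0.000138343) = 0.01176.
z = (0.05598 − 0.03867)/0.01176 = 0.01731/0.01176 = 1.472.
p-value = P(Z < 1.472) ≈ 0.9294.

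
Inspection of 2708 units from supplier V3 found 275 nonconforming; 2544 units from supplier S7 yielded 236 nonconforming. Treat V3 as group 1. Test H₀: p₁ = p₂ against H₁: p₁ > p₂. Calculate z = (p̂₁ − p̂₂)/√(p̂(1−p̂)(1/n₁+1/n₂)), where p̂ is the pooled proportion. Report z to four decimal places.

z = 1.0734

p̂₁ = 275/2708 ≈ 0.101551, p̂₂ = 236/2544 ≈ 0.092767.
Pooled p̂ = (275+236)/(2708+2544) = 511/5252 = 0.097296.
SE = √(0.0878297 × 0.000762358) = 0.008183.
z = (0.101551 − 0.092767)/0.008183 = 0.008784/0.008183 = 1.0734.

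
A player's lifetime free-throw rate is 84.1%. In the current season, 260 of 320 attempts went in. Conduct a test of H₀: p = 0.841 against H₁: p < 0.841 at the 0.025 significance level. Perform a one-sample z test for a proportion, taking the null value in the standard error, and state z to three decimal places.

z = -1.394

p̂ = 260/320 ≈ 0.81250.
Standard error under H₀: √(0.841×0.159/320) = 0.02044.
z = (0.81250 − 0.841)/0.02044 = -0.02850/0.02044 = -1.394.
p-value = P(Z < -1.394) ≈ 0.0816; since p > α = 0.025, fail to reject H₀.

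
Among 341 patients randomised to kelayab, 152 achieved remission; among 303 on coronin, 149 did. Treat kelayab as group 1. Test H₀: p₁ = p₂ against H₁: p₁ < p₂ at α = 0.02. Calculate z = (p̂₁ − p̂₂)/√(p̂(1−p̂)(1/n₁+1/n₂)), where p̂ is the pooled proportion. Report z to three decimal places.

z = -1.168

p̂₁ = 152/341 ≈ 0.44575, p̂₂ = 149/303 ≈ 0.49175.
Pooled p̂ = (152+149)/(341+303) = 301/644 = 0.46739.
SE = √(0.248937 × 0.00623288) = 0.03939.
z = (0.44575 − 0.49175)/0.03939 = -0.04600/0.03939 = -1.168.
p-value = P(Z < -1.168) ≈ 0.1214. With α = 0.02, fail to reject H₀.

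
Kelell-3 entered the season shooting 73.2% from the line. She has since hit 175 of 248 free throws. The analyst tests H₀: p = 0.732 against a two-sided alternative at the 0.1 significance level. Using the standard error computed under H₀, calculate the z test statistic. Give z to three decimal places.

p̂ = 175/248 ≈ 0.70565.
Under H₀, SE = √(0.732·0.268/248) = √(0.000791032) = 0.02813.
z = (0.70565 − 0.732)/0.02813 = -0.02635/0.02813 = -0.937.
Two-sided p-value ≈ 2·Φ(−0.937) = 0.3487. With α = 0.1, fail to reject H₀.

z = -0.937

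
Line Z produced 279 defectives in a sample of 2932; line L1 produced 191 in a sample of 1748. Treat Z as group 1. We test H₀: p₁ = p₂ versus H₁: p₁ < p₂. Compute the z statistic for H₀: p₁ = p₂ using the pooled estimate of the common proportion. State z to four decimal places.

p̂₁ = 279/2932 = 0.095157, p̂₂ = 191/1748 = 0.109268.
Pooled p̂ = (279+191)/(2932+1748) = 470/4680 = 0.100427.
SE = √(p̂(1−p̂)(1/n₁+1/n₂)) = √(0.100427·0.899573·0.000913146) = √(8.24952e-05) = 0.009083.
z = (0.095157 − 0.109268)/0.009083 = -0.014111/0.009083 = -1.5536.

z = -1.5536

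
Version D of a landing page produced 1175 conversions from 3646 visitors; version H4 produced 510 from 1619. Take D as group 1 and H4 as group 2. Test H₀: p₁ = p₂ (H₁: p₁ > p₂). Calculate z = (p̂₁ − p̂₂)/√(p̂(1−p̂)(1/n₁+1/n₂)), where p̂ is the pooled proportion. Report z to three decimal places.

z = 0.521

p̂₁ = 1175/3646 = 0.32227, p̂₂ = 510/1619 = 0.31501.
Pooled p̂ = (1175+510)/(3646+1619) = 1685/5265 = 0.32004.
SE = √(p̂(1−p̂)(1/n₁+1/n₂)) = √(0.32004·0.67996·0.000891938) = √(0.000194098) = 0.01393.
z = (0.32227 − 0.31501)/0.01393 = 0.00726/0.01393 = 0.521.
p-value = P(Z > 0.521) ≈ 0.3011.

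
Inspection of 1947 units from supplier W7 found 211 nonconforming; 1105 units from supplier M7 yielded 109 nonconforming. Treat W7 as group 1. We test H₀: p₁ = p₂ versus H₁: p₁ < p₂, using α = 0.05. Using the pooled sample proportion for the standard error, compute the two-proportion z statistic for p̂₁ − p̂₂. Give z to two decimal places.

z = 0.84

p̂₁ = 211/1947 = 0.10837, p̂₂ = 109/1105 = 0.09864.
Pooled p̂ = (211+109)/(1947+1105) = 320/3052 = 0.10485.
SE = √(p̂(1−p̂)(1/n₁+1/n₂)) = √(0.10485·0.89515·0.00141859) = √(0.000133143) = 0.01154.
z = (0.10837 − 0.09864)/0.01154 = 0.00973/0.01154 = 0.84.
p-value = P(Z < 0.843) ≈ 0.8004. With α = 0.05, fail to reject H₀.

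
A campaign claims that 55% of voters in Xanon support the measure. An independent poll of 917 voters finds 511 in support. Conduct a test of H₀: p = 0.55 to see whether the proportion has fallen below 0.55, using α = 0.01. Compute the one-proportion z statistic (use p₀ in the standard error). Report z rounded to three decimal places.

p̂ = 511/917 ≈ 0.55725.
Under H₀, SE = √(0.55·0.45/917) = √(0.000269902) = 0.01643.
z = (0.55725 − 0.55)/0.01643 = 0.00725/0.01643 = 0.441.
p-value = P(Z < 0.441) ≈ 0.6705. With α = 0.01, fail to reject H₀.

z = 0.441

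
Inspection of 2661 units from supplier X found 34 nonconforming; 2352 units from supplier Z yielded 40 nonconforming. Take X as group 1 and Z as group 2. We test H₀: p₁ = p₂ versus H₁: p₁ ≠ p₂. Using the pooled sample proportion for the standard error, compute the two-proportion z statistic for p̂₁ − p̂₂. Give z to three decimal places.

z = -1.239

p̂₁ = 34/2661 ≈ 0.012777, p̂₂ = 40/2352 ≈ 0.017007.
Pooled p̂ = (34+40)/(2661+2352) = 74/5013 = 0.014762.
SE = √(0.0145437 × 0.000800969) = 0.003413.
z = (0.012777 − 0.017007)/0.003413 = -0.004230/0.003413 = -1.239.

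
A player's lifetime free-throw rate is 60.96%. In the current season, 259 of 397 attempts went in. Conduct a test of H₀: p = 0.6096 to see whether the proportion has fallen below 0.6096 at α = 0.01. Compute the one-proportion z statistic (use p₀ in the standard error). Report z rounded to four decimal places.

p̂ = 259/397 ≈ 0.652393.
Under H₀, SE = √(0.6096·0.3904/397) = √(0.000599466) = 0.024484.
z = (0.652393 − 0.6096)/0.024484 = 0.042793/0.024484 = 1.7478.
p-value = P(Z < 1.748) ≈ 0.9598; since p > α = 0.01, fail to reject H₀.

z = 1.7478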